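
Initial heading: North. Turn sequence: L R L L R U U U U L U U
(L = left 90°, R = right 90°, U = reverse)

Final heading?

Start: North
  L (left (90° counter-clockwise)) -> West
  R (right (90° clockwise)) -> North
  L (left (90° counter-clockwise)) -> West
  L (left (90° counter-clockwise)) -> South
  R (right (90° clockwise)) -> West
  U (U-turn (180°)) -> East
  U (U-turn (180°)) -> West
  U (U-turn (180°)) -> East
  U (U-turn (180°)) -> West
  L (left (90° counter-clockwise)) -> South
  U (U-turn (180°)) -> North
  U (U-turn (180°)) -> South
Final: South

Answer: Final heading: South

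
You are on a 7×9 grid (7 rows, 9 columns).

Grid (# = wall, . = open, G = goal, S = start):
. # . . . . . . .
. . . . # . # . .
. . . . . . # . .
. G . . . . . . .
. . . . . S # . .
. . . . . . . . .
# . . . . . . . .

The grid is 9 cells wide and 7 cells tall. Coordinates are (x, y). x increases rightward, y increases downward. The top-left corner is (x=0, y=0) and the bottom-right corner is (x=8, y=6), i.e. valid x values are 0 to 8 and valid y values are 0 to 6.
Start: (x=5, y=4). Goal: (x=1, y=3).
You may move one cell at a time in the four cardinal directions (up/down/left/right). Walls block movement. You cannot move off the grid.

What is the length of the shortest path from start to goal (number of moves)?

BFS from (x=5, y=4) until reaching (x=1, y=3):
  Distance 0: (x=5, y=4)
  Distance 1: (x=5, y=3), (x=4, y=4), (x=5, y=5)
  Distance 2: (x=5, y=2), (x=4, y=3), (x=6, y=3), (x=3, y=4), (x=4, y=5), (x=6, y=5), (x=5, y=6)
  Distance 3: (x=5, y=1), (x=4, y=2), (x=3, y=3), (x=7, y=3), (x=2, y=4), (x=3, y=5), (x=7, y=5), (x=4, y=6), (x=6, y=6)
  Distance 4: (x=5, y=0), (x=3, y=2), (x=7, y=2), (x=2, y=3), (x=8, y=3), (x=1, y=4), (x=7, y=4), (x=2, y=5), (x=8, y=5), (x=3, y=6), (x=7, y=6)
  Distance 5: (x=4, y=0), (x=6, y=0), (x=3, y=1), (x=7, y=1), (x=2, y=2), (x=8, y=2), (x=1, y=3), (x=0, y=4), (x=8, y=4), (x=1, y=5), (x=2, y=6), (x=8, y=6)  <- goal reached here
One shortest path (5 moves): (x=5, y=4) -> (x=4, y=4) -> (x=3, y=4) -> (x=2, y=4) -> (x=1, y=4) -> (x=1, y=3)

Answer: Shortest path length: 5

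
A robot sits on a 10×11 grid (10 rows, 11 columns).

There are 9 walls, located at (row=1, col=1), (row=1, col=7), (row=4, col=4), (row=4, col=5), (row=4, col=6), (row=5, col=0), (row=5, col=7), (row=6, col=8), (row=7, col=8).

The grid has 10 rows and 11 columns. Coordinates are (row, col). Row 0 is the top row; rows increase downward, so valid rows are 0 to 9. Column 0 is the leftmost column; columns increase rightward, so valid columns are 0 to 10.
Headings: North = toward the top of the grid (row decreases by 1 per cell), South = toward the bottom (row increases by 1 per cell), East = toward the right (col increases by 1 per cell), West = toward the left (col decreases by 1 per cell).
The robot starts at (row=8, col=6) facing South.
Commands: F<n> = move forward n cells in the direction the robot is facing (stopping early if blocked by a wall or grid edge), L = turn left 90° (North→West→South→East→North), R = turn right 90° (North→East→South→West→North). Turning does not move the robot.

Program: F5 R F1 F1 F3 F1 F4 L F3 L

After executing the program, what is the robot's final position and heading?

Start: (row=8, col=6), facing South
  F5: move forward 1/5 (blocked), now at (row=9, col=6)
  R: turn right, now facing West
  F1: move forward 1, now at (row=9, col=5)
  F1: move forward 1, now at (row=9, col=4)
  F3: move forward 3, now at (row=9, col=1)
  F1: move forward 1, now at (row=9, col=0)
  F4: move forward 0/4 (blocked), now at (row=9, col=0)
  L: turn left, now facing South
  F3: move forward 0/3 (blocked), now at (row=9, col=0)
  L: turn left, now facing East
Final: (row=9, col=0), facing East

Answer: Final position: (row=9, col=0), facing East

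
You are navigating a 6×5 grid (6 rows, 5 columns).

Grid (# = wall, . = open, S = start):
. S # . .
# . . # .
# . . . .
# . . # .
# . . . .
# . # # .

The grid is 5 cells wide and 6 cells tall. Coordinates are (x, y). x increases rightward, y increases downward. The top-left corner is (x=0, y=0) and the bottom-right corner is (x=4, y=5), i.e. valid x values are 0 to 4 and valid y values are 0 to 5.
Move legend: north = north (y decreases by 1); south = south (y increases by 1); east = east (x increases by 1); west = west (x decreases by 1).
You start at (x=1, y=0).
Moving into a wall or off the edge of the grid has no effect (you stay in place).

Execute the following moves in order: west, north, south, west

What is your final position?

Answer: Final position: (x=0, y=0)

Derivation:
Start: (x=1, y=0)
  west (west): (x=1, y=0) -> (x=0, y=0)
  north (north): blocked, stay at (x=0, y=0)
  south (south): blocked, stay at (x=0, y=0)
  west (west): blocked, stay at (x=0, y=0)
Final: (x=0, y=0)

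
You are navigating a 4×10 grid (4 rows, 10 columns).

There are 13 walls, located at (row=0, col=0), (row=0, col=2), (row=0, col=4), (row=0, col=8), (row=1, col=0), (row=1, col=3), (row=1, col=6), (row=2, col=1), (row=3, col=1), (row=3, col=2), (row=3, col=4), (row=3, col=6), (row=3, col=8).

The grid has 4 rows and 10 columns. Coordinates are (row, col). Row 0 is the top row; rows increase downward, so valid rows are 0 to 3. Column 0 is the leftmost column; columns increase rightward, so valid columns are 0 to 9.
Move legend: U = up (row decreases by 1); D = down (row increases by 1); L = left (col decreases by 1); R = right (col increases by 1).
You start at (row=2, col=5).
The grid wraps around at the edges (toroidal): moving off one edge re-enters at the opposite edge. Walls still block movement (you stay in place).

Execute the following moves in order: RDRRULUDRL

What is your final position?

Answer: Final position: (row=1, col=7)

Derivation:
Start: (row=2, col=5)
  R (right): (row=2, col=5) -> (row=2, col=6)
  D (down): blocked, stay at (row=2, col=6)
  R (right): (row=2, col=6) -> (row=2, col=7)
  R (right): (row=2, col=7) -> (row=2, col=8)
  U (up): (row=2, col=8) -> (row=1, col=8)
  L (left): (row=1, col=8) -> (row=1, col=7)
  U (up): (row=1, col=7) -> (row=0, col=7)
  D (down): (row=0, col=7) -> (row=1, col=7)
  R (right): (row=1, col=7) -> (row=1, col=8)
  L (left): (row=1, col=8) -> (row=1, col=7)
Final: (row=1, col=7)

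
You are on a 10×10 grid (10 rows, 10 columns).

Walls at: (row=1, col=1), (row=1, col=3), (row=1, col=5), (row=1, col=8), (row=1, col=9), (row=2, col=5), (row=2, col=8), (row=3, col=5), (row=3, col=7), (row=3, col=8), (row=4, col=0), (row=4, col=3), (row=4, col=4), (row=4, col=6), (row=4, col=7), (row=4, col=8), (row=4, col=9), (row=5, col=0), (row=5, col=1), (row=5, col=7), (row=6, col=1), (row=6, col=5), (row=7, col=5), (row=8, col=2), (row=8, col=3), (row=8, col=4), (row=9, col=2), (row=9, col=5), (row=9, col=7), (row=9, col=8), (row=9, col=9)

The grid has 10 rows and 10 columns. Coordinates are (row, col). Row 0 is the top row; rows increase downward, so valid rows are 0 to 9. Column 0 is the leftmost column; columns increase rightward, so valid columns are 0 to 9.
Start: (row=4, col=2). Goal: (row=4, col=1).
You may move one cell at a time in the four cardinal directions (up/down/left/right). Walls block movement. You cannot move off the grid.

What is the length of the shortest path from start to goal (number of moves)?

Answer: Shortest path length: 1

Derivation:
BFS from (row=4, col=2) until reaching (row=4, col=1):
  Distance 0: (row=4, col=2)
  Distance 1: (row=3, col=2), (row=4, col=1), (row=5, col=2)  <- goal reached here
One shortest path (1 moves): (row=4, col=2) -> (row=4, col=1)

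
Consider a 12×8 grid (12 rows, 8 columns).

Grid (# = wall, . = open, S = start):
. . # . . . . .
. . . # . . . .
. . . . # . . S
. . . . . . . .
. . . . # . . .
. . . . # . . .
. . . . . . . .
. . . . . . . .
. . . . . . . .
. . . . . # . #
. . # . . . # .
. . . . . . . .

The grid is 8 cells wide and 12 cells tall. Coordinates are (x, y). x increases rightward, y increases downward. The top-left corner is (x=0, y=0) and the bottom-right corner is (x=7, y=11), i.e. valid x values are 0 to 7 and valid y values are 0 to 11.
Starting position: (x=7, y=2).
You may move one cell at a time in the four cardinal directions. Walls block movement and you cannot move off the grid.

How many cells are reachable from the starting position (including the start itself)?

Answer: Reachable cells: 87

Derivation:
BFS flood-fill from (x=7, y=2):
  Distance 0: (x=7, y=2)
  Distance 1: (x=7, y=1), (x=6, y=2), (x=7, y=3)
  Distance 2: (x=7, y=0), (x=6, y=1), (x=5, y=2), (x=6, y=3), (x=7, y=4)
  Distance 3: (x=6, y=0), (x=5, y=1), (x=5, y=3), (x=6, y=4), (x=7, y=5)
  Distance 4: (x=5, y=0), (x=4, y=1), (x=4, y=3), (x=5, y=4), (x=6, y=5), (x=7, y=6)
  Distance 5: (x=4, y=0), (x=3, y=3), (x=5, y=5), (x=6, y=6), (x=7, y=7)
  Distance 6: (x=3, y=0), (x=3, y=2), (x=2, y=3), (x=3, y=4), (x=5, y=6), (x=6, y=7), (x=7, y=8)
  Distance 7: (x=2, y=2), (x=1, y=3), (x=2, y=4), (x=3, y=5), (x=4, y=6), (x=5, y=7), (x=6, y=8)
  Distance 8: (x=2, y=1), (x=1, y=2), (x=0, y=3), (x=1, y=4), (x=2, y=5), (x=3, y=6), (x=4, y=7), (x=5, y=8), (x=6, y=9)
  Distance 9: (x=1, y=1), (x=0, y=2), (x=0, y=4), (x=1, y=5), (x=2, y=6), (x=3, y=7), (x=4, y=8)
  Distance 10: (x=1, y=0), (x=0, y=1), (x=0, y=5), (x=1, y=6), (x=2, y=7), (x=3, y=8), (x=4, y=9)
  Distance 11: (x=0, y=0), (x=0, y=6), (x=1, y=7), (x=2, y=8), (x=3, y=9), (x=4, y=10)
  Distance 12: (x=0, y=7), (x=1, y=8), (x=2, y=9), (x=3, y=10), (x=5, y=10), (x=4, y=11)
  Distance 13: (x=0, y=8), (x=1, y=9), (x=3, y=11), (x=5, y=11)
  Distance 14: (x=0, y=9), (x=1, y=10), (x=2, y=11), (x=6, y=11)
  Distance 15: (x=0, y=10), (x=1, y=11), (x=7, y=11)
  Distance 16: (x=7, y=10), (x=0, y=11)
Total reachable: 87 (grid has 87 open cells total)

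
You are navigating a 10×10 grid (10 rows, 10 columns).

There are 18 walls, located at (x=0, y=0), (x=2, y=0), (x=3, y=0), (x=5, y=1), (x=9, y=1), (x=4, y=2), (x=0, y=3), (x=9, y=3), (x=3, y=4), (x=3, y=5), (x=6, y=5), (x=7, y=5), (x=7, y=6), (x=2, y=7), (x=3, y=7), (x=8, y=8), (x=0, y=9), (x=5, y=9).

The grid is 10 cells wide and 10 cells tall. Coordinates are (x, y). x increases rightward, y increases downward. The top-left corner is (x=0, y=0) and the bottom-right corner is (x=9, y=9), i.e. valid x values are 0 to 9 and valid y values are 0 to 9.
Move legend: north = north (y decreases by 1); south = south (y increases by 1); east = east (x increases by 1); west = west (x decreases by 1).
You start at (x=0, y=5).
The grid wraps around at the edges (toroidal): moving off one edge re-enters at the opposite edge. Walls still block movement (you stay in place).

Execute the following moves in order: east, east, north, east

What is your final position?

Start: (x=0, y=5)
  east (east): (x=0, y=5) -> (x=1, y=5)
  east (east): (x=1, y=5) -> (x=2, y=5)
  north (north): (x=2, y=5) -> (x=2, y=4)
  east (east): blocked, stay at (x=2, y=4)
Final: (x=2, y=4)

Answer: Final position: (x=2, y=4)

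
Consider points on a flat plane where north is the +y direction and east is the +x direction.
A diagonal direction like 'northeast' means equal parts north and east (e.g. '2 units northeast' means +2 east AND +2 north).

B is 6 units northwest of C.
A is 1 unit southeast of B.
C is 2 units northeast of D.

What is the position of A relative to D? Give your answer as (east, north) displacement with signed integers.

Answer: A is at (east=-3, north=7) relative to D.

Derivation:
Place D at the origin (east=0, north=0).
  C is 2 units northeast of D: delta (east=+2, north=+2); C at (east=2, north=2).
  B is 6 units northwest of C: delta (east=-6, north=+6); B at (east=-4, north=8).
  A is 1 unit southeast of B: delta (east=+1, north=-1); A at (east=-3, north=7).
Therefore A relative to D: (east=-3, north=7).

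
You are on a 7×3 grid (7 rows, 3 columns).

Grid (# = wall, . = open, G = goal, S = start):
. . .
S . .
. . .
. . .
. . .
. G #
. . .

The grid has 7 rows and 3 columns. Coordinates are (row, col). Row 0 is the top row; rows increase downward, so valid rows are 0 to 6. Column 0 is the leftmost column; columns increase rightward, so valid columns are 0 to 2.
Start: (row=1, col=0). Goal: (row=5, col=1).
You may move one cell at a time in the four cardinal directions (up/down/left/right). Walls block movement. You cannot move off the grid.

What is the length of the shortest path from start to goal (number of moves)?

BFS from (row=1, col=0) until reaching (row=5, col=1):
  Distance 0: (row=1, col=0)
  Distance 1: (row=0, col=0), (row=1, col=1), (row=2, col=0)
  Distance 2: (row=0, col=1), (row=1, col=2), (row=2, col=1), (row=3, col=0)
  Distance 3: (row=0, col=2), (row=2, col=2), (row=3, col=1), (row=4, col=0)
  Distance 4: (row=3, col=2), (row=4, col=1), (row=5, col=0)
  Distance 5: (row=4, col=2), (row=5, col=1), (row=6, col=0)  <- goal reached here
One shortest path (5 moves): (row=1, col=0) -> (row=1, col=1) -> (row=2, col=1) -> (row=3, col=1) -> (row=4, col=1) -> (row=5, col=1)

Answer: Shortest path length: 5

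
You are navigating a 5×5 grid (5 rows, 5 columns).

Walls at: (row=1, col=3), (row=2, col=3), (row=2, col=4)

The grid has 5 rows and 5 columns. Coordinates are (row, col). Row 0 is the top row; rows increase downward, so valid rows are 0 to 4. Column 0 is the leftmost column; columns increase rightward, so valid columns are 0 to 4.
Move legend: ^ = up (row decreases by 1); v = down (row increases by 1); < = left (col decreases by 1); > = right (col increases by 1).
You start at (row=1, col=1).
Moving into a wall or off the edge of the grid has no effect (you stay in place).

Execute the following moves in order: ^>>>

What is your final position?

Start: (row=1, col=1)
  ^ (up): (row=1, col=1) -> (row=0, col=1)
  > (right): (row=0, col=1) -> (row=0, col=2)
  > (right): (row=0, col=2) -> (row=0, col=3)
  > (right): (row=0, col=3) -> (row=0, col=4)
Final: (row=0, col=4)

Answer: Final position: (row=0, col=4)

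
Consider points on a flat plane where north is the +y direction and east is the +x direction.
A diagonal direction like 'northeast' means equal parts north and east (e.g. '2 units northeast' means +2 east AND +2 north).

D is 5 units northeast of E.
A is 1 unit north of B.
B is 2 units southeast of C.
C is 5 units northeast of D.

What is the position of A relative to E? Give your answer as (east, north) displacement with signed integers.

Answer: A is at (east=12, north=9) relative to E.

Derivation:
Place E at the origin (east=0, north=0).
  D is 5 units northeast of E: delta (east=+5, north=+5); D at (east=5, north=5).
  C is 5 units northeast of D: delta (east=+5, north=+5); C at (east=10, north=10).
  B is 2 units southeast of C: delta (east=+2, north=-2); B at (east=12, north=8).
  A is 1 unit north of B: delta (east=+0, north=+1); A at (east=12, north=9).
Therefore A relative to E: (east=12, north=9).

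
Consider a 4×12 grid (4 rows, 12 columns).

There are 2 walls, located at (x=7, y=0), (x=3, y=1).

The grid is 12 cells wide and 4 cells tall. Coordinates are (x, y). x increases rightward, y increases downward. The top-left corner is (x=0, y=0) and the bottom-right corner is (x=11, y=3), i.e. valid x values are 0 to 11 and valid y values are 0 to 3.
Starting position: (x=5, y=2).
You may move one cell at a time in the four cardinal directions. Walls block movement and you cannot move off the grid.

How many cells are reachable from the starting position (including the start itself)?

Answer: Reachable cells: 46

Derivation:
BFS flood-fill from (x=5, y=2):
  Distance 0: (x=5, y=2)
  Distance 1: (x=5, y=1), (x=4, y=2), (x=6, y=2), (x=5, y=3)
  Distance 2: (x=5, y=0), (x=4, y=1), (x=6, y=1), (x=3, y=2), (x=7, y=2), (x=4, y=3), (x=6, y=3)
  Distance 3: (x=4, y=0), (x=6, y=0), (x=7, y=1), (x=2, y=2), (x=8, y=2), (x=3, y=3), (x=7, y=3)
  Distance 4: (x=3, y=0), (x=2, y=1), (x=8, y=1), (x=1, y=2), (x=9, y=2), (x=2, y=3), (x=8, y=3)
  Distance 5: (x=2, y=0), (x=8, y=0), (x=1, y=1), (x=9, y=1), (x=0, y=2), (x=10, y=2), (x=1, y=3), (x=9, y=3)
  Distance 6: (x=1, y=0), (x=9, y=0), (x=0, y=1), (x=10, y=1), (x=11, y=2), (x=0, y=3), (x=10, y=3)
  Distance 7: (x=0, y=0), (x=10, y=0), (x=11, y=1), (x=11, y=3)
  Distance 8: (x=11, y=0)
Total reachable: 46 (grid has 46 open cells total)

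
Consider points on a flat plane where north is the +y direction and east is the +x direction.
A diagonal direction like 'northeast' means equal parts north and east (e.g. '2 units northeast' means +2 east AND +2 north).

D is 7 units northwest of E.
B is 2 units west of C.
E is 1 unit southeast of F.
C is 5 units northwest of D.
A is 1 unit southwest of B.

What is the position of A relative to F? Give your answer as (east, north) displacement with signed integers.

Answer: A is at (east=-14, north=10) relative to F.

Derivation:
Place F at the origin (east=0, north=0).
  E is 1 unit southeast of F: delta (east=+1, north=-1); E at (east=1, north=-1).
  D is 7 units northwest of E: delta (east=-7, north=+7); D at (east=-6, north=6).
  C is 5 units northwest of D: delta (east=-5, north=+5); C at (east=-11, north=11).
  B is 2 units west of C: delta (east=-2, north=+0); B at (east=-13, north=11).
  A is 1 unit southwest of B: delta (east=-1, north=-1); A at (east=-14, north=10).
Therefore A relative to F: (east=-14, north=10).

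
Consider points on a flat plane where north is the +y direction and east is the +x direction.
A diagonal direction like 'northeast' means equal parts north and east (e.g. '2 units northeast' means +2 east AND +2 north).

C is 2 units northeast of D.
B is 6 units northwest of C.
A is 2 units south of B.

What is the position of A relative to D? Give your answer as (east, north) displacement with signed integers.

Answer: A is at (east=-4, north=6) relative to D.

Derivation:
Place D at the origin (east=0, north=0).
  C is 2 units northeast of D: delta (east=+2, north=+2); C at (east=2, north=2).
  B is 6 units northwest of C: delta (east=-6, north=+6); B at (east=-4, north=8).
  A is 2 units south of B: delta (east=+0, north=-2); A at (east=-4, north=6).
Therefore A relative to D: (east=-4, north=6).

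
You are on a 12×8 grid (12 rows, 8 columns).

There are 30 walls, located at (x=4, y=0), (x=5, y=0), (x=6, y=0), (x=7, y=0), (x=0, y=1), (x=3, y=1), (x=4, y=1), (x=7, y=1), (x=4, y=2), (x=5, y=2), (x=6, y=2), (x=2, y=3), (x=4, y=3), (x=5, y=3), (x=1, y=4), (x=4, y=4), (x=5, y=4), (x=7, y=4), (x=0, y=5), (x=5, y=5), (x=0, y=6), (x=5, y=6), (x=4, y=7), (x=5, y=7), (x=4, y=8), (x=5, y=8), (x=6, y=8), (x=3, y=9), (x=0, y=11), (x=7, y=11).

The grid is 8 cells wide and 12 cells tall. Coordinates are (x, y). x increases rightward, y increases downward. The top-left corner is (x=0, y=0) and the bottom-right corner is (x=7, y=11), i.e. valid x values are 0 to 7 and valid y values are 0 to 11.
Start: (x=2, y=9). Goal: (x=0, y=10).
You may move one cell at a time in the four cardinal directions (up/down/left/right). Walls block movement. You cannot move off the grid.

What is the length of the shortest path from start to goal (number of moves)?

BFS from (x=2, y=9) until reaching (x=0, y=10):
  Distance 0: (x=2, y=9)
  Distance 1: (x=2, y=8), (x=1, y=9), (x=2, y=10)
  Distance 2: (x=2, y=7), (x=1, y=8), (x=3, y=8), (x=0, y=9), (x=1, y=10), (x=3, y=10), (x=2, y=11)
  Distance 3: (x=2, y=6), (x=1, y=7), (x=3, y=7), (x=0, y=8), (x=0, y=10), (x=4, y=10), (x=1, y=11), (x=3, y=11)  <- goal reached here
One shortest path (3 moves): (x=2, y=9) -> (x=1, y=9) -> (x=0, y=9) -> (x=0, y=10)

Answer: Shortest path length: 3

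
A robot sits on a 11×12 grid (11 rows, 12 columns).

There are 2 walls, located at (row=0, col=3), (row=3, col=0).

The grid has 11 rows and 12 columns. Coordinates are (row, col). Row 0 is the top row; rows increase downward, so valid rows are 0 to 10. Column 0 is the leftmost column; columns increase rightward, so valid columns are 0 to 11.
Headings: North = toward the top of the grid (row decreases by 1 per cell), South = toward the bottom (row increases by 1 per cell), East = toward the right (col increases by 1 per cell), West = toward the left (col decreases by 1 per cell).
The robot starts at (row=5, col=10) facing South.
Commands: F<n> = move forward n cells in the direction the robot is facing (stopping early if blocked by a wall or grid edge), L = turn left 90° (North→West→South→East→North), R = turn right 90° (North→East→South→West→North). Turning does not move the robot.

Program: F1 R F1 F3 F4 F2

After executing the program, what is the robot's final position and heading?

Start: (row=5, col=10), facing South
  F1: move forward 1, now at (row=6, col=10)
  R: turn right, now facing West
  F1: move forward 1, now at (row=6, col=9)
  F3: move forward 3, now at (row=6, col=6)
  F4: move forward 4, now at (row=6, col=2)
  F2: move forward 2, now at (row=6, col=0)
Final: (row=6, col=0), facing West

Answer: Final position: (row=6, col=0), facing West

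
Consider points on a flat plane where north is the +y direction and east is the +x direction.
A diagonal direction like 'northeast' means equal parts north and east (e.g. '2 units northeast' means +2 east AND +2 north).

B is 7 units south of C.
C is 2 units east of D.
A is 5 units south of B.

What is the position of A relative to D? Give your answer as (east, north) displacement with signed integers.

Place D at the origin (east=0, north=0).
  C is 2 units east of D: delta (east=+2, north=+0); C at (east=2, north=0).
  B is 7 units south of C: delta (east=+0, north=-7); B at (east=2, north=-7).
  A is 5 units south of B: delta (east=+0, north=-5); A at (east=2, north=-12).
Therefore A relative to D: (east=2, north=-12).

Answer: A is at (east=2, north=-12) relative to D.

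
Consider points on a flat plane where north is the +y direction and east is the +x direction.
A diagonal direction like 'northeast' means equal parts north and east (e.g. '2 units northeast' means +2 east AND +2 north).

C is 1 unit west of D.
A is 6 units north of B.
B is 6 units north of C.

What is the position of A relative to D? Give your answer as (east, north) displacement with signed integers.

Place D at the origin (east=0, north=0).
  C is 1 unit west of D: delta (east=-1, north=+0); C at (east=-1, north=0).
  B is 6 units north of C: delta (east=+0, north=+6); B at (east=-1, north=6).
  A is 6 units north of B: delta (east=+0, north=+6); A at (east=-1, north=12).
Therefore A relative to D: (east=-1, north=12).

Answer: A is at (east=-1, north=12) relative to D.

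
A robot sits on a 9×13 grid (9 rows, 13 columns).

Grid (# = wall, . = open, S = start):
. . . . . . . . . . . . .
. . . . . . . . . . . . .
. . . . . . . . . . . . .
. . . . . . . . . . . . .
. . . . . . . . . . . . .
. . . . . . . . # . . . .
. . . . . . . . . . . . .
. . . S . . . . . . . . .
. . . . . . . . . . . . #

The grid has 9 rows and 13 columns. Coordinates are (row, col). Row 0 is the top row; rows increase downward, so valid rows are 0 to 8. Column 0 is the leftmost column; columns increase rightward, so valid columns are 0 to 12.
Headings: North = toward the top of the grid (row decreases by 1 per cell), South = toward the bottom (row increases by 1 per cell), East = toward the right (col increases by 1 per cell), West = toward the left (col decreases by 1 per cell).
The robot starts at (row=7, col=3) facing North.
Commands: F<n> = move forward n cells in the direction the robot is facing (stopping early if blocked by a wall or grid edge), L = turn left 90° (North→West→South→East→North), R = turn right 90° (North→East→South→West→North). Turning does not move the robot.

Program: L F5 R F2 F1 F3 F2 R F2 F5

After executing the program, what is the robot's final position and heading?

Start: (row=7, col=3), facing North
  L: turn left, now facing West
  F5: move forward 3/5 (blocked), now at (row=7, col=0)
  R: turn right, now facing North
  F2: move forward 2, now at (row=5, col=0)
  F1: move forward 1, now at (row=4, col=0)
  F3: move forward 3, now at (row=1, col=0)
  F2: move forward 1/2 (blocked), now at (row=0, col=0)
  R: turn right, now facing East
  F2: move forward 2, now at (row=0, col=2)
  F5: move forward 5, now at (row=0, col=7)
Final: (row=0, col=7), facing East

Answer: Final position: (row=0, col=7), facing East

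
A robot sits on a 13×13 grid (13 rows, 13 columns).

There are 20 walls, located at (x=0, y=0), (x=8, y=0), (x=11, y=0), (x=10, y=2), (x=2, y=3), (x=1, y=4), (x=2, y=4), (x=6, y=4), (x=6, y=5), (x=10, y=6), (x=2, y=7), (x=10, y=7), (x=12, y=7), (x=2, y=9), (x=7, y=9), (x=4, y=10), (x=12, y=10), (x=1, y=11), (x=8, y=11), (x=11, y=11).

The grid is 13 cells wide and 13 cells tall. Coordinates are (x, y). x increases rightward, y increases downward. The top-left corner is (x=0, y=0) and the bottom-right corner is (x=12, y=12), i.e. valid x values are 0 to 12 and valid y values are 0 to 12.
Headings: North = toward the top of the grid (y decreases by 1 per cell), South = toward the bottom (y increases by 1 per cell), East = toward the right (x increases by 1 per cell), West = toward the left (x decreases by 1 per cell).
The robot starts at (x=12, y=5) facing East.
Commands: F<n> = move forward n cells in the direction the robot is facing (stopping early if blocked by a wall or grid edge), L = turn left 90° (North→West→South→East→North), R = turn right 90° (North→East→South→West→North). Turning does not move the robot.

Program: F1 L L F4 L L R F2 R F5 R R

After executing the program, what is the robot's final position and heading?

Start: (x=12, y=5), facing East
  F1: move forward 0/1 (blocked), now at (x=12, y=5)
  L: turn left, now facing North
  L: turn left, now facing West
  F4: move forward 4, now at (x=8, y=5)
  L: turn left, now facing South
  L: turn left, now facing East
  R: turn right, now facing South
  F2: move forward 2, now at (x=8, y=7)
  R: turn right, now facing West
  F5: move forward 5, now at (x=3, y=7)
  R: turn right, now facing North
  R: turn right, now facing East
Final: (x=3, y=7), facing East

Answer: Final position: (x=3, y=7), facing East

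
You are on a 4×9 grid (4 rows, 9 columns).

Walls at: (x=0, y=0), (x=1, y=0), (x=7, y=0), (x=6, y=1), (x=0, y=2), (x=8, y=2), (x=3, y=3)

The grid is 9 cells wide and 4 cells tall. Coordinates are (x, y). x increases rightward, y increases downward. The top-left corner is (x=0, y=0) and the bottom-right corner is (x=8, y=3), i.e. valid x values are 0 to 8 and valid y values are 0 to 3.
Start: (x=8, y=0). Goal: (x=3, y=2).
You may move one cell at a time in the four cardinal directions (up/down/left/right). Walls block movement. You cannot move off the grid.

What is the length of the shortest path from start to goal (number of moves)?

Answer: Shortest path length: 7

Derivation:
BFS from (x=8, y=0) until reaching (x=3, y=2):
  Distance 0: (x=8, y=0)
  Distance 1: (x=8, y=1)
  Distance 2: (x=7, y=1)
  Distance 3: (x=7, y=2)
  Distance 4: (x=6, y=2), (x=7, y=3)
  Distance 5: (x=5, y=2), (x=6, y=3), (x=8, y=3)
  Distance 6: (x=5, y=1), (x=4, y=2), (x=5, y=3)
  Distance 7: (x=5, y=0), (x=4, y=1), (x=3, y=2), (x=4, y=3)  <- goal reached here
One shortest path (7 moves): (x=8, y=0) -> (x=8, y=1) -> (x=7, y=1) -> (x=7, y=2) -> (x=6, y=2) -> (x=5, y=2) -> (x=4, y=2) -> (x=3, y=2)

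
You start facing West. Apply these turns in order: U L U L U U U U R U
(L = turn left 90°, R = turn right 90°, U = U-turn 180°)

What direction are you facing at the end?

Start: West
  U (U-turn (180°)) -> East
  L (left (90° counter-clockwise)) -> North
  U (U-turn (180°)) -> South
  L (left (90° counter-clockwise)) -> East
  U (U-turn (180°)) -> West
  U (U-turn (180°)) -> East
  U (U-turn (180°)) -> West
  U (U-turn (180°)) -> East
  R (right (90° clockwise)) -> South
  U (U-turn (180°)) -> North
Final: North

Answer: Final heading: North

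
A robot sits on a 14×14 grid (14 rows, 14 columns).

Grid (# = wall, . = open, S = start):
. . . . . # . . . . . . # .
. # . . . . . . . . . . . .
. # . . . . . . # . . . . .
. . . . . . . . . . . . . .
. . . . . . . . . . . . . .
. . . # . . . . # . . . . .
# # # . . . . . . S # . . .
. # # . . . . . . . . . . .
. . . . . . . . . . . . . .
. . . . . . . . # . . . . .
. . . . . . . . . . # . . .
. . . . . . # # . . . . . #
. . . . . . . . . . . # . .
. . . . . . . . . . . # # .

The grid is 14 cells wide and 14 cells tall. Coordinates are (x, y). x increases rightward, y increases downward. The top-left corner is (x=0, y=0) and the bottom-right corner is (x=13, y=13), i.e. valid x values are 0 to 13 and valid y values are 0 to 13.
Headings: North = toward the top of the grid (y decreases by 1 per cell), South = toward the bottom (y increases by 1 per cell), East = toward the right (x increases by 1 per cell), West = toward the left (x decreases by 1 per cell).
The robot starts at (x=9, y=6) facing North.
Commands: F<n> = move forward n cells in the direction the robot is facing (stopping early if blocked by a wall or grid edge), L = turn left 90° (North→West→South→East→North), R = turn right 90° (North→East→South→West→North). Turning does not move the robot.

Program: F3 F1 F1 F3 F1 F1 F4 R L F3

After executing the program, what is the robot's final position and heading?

Start: (x=9, y=6), facing North
  F3: move forward 3, now at (x=9, y=3)
  F1: move forward 1, now at (x=9, y=2)
  F1: move forward 1, now at (x=9, y=1)
  F3: move forward 1/3 (blocked), now at (x=9, y=0)
  F1: move forward 0/1 (blocked), now at (x=9, y=0)
  F1: move forward 0/1 (blocked), now at (x=9, y=0)
  F4: move forward 0/4 (blocked), now at (x=9, y=0)
  R: turn right, now facing East
  L: turn left, now facing North
  F3: move forward 0/3 (blocked), now at (x=9, y=0)
Final: (x=9, y=0), facing North

Answer: Final position: (x=9, y=0), facing North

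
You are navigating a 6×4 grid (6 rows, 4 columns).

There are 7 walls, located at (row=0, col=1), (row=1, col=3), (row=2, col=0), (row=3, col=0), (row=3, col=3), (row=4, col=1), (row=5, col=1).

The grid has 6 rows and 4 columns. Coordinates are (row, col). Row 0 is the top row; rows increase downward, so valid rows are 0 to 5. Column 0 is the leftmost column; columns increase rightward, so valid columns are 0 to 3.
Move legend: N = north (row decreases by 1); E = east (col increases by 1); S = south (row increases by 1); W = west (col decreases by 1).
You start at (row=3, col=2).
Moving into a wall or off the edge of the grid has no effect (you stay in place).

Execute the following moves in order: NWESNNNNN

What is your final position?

Start: (row=3, col=2)
  N (north): (row=3, col=2) -> (row=2, col=2)
  W (west): (row=2, col=2) -> (row=2, col=1)
  E (east): (row=2, col=1) -> (row=2, col=2)
  S (south): (row=2, col=2) -> (row=3, col=2)
  N (north): (row=3, col=2) -> (row=2, col=2)
  N (north): (row=2, col=2) -> (row=1, col=2)
  N (north): (row=1, col=2) -> (row=0, col=2)
  N (north): blocked, stay at (row=0, col=2)
  N (north): blocked, stay at (row=0, col=2)
Final: (row=0, col=2)

Answer: Final position: (row=0, col=2)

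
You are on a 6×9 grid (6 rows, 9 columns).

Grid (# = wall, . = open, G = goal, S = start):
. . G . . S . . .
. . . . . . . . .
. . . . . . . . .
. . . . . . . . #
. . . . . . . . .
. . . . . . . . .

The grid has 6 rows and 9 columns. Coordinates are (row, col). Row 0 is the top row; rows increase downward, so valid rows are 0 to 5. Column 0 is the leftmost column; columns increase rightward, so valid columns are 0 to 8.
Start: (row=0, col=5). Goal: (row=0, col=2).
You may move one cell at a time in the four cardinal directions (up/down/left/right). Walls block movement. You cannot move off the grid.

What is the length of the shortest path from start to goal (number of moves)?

Answer: Shortest path length: 3

Derivation:
BFS from (row=0, col=5) until reaching (row=0, col=2):
  Distance 0: (row=0, col=5)
  Distance 1: (row=0, col=4), (row=0, col=6), (row=1, col=5)
  Distance 2: (row=0, col=3), (row=0, col=7), (row=1, col=4), (row=1, col=6), (row=2, col=5)
  Distance 3: (row=0, col=2), (row=0, col=8), (row=1, col=3), (row=1, col=7), (row=2, col=4), (row=2, col=6), (row=3, col=5)  <- goal reached here
One shortest path (3 moves): (row=0, col=5) -> (row=0, col=4) -> (row=0, col=3) -> (row=0, col=2)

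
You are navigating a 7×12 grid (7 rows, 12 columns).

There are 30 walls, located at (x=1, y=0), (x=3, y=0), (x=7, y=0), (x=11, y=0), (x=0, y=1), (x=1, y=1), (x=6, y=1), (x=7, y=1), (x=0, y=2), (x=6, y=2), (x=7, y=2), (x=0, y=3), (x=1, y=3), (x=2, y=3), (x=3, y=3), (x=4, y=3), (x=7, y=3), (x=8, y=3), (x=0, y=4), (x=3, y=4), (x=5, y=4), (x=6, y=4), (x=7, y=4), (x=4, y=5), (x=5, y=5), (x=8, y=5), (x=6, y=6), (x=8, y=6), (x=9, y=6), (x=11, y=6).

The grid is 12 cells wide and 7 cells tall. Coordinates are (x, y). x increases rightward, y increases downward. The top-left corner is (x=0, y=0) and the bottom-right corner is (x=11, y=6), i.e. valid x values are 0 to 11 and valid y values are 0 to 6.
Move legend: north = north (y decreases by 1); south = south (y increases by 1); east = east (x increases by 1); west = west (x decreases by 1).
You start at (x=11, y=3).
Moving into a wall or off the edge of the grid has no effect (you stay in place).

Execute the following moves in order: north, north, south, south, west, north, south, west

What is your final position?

Answer: Final position: (x=9, y=3)

Derivation:
Start: (x=11, y=3)
  north (north): (x=11, y=3) -> (x=11, y=2)
  north (north): (x=11, y=2) -> (x=11, y=1)
  south (south): (x=11, y=1) -> (x=11, y=2)
  south (south): (x=11, y=2) -> (x=11, y=3)
  west (west): (x=11, y=3) -> (x=10, y=3)
  north (north): (x=10, y=3) -> (x=10, y=2)
  south (south): (x=10, y=2) -> (x=10, y=3)
  west (west): (x=10, y=3) -> (x=9, y=3)
Final: (x=9, y=3)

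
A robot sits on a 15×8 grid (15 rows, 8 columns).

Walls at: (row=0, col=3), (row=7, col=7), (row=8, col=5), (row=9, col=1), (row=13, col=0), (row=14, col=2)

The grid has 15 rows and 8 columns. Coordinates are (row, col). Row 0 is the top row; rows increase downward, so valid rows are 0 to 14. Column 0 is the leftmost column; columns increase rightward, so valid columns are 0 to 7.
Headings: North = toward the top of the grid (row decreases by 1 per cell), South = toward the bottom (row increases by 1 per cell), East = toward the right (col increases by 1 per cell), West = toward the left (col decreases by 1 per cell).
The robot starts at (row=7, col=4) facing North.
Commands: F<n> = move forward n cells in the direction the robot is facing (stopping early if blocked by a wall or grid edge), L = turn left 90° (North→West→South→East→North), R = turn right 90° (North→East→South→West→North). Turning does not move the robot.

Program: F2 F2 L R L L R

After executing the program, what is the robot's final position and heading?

Answer: Final position: (row=3, col=4), facing West

Derivation:
Start: (row=7, col=4), facing North
  F2: move forward 2, now at (row=5, col=4)
  F2: move forward 2, now at (row=3, col=4)
  L: turn left, now facing West
  R: turn right, now facing North
  L: turn left, now facing West
  L: turn left, now facing South
  R: turn right, now facing West
Final: (row=3, col=4), facing West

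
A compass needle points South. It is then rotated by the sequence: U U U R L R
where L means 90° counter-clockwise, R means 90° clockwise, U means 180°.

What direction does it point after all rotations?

Answer: Final heading: East

Derivation:
Start: South
  U (U-turn (180°)) -> North
  U (U-turn (180°)) -> South
  U (U-turn (180°)) -> North
  R (right (90° clockwise)) -> East
  L (left (90° counter-clockwise)) -> North
  R (right (90° clockwise)) -> East
Final: East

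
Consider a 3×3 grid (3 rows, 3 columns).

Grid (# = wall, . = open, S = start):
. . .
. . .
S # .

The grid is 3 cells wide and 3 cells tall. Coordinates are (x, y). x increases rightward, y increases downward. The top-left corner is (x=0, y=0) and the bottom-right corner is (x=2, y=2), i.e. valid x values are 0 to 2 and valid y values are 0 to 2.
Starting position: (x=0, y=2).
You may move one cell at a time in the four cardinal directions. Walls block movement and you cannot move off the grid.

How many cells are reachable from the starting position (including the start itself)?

Answer: Reachable cells: 8

Derivation:
BFS flood-fill from (x=0, y=2):
  Distance 0: (x=0, y=2)
  Distance 1: (x=0, y=1)
  Distance 2: (x=0, y=0), (x=1, y=1)
  Distance 3: (x=1, y=0), (x=2, y=1)
  Distance 4: (x=2, y=0), (x=2, y=2)
Total reachable: 8 (grid has 8 open cells total)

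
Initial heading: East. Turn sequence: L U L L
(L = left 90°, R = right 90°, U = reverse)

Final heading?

Start: East
  L (left (90° counter-clockwise)) -> North
  U (U-turn (180°)) -> South
  L (left (90° counter-clockwise)) -> East
  L (left (90° counter-clockwise)) -> North
Final: North

Answer: Final heading: North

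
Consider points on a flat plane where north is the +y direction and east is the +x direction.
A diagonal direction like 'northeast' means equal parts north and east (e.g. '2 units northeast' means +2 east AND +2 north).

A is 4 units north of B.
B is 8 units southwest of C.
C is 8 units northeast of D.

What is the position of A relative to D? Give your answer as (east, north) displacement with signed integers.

Place D at the origin (east=0, north=0).
  C is 8 units northeast of D: delta (east=+8, north=+8); C at (east=8, north=8).
  B is 8 units southwest of C: delta (east=-8, north=-8); B at (east=0, north=0).
  A is 4 units north of B: delta (east=+0, north=+4); A at (east=0, north=4).
Therefore A relative to D: (east=0, north=4).

Answer: A is at (east=0, north=4) relative to D.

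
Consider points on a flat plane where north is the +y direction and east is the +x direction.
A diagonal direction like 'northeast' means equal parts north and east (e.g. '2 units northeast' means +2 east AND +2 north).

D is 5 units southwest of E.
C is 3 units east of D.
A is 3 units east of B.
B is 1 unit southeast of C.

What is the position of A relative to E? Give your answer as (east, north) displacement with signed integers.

Place E at the origin (east=0, north=0).
  D is 5 units southwest of E: delta (east=-5, north=-5); D at (east=-5, north=-5).
  C is 3 units east of D: delta (east=+3, north=+0); C at (east=-2, north=-5).
  B is 1 unit southeast of C: delta (east=+1, north=-1); B at (east=-1, north=-6).
  A is 3 units east of B: delta (east=+3, north=+0); A at (east=2, north=-6).
Therefore A relative to E: (east=2, north=-6).

Answer: A is at (east=2, north=-6) relative to E.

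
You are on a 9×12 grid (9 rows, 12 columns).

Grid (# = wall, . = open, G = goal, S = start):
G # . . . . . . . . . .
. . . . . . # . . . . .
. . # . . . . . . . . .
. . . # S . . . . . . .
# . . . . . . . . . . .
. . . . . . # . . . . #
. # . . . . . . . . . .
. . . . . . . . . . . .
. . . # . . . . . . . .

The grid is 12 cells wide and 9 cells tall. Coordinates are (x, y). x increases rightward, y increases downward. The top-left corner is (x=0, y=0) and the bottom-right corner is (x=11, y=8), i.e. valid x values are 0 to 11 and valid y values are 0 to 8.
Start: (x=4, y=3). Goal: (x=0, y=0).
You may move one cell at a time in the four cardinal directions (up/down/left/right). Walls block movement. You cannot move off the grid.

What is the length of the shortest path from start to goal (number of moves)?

Answer: Shortest path length: 7

Derivation:
BFS from (x=4, y=3) until reaching (x=0, y=0):
  Distance 0: (x=4, y=3)
  Distance 1: (x=4, y=2), (x=5, y=3), (x=4, y=4)
  Distance 2: (x=4, y=1), (x=3, y=2), (x=5, y=2), (x=6, y=3), (x=3, y=4), (x=5, y=4), (x=4, y=5)
  Distance 3: (x=4, y=0), (x=3, y=1), (x=5, y=1), (x=6, y=2), (x=7, y=3), (x=2, y=4), (x=6, y=4), (x=3, y=5), (x=5, y=5), (x=4, y=6)
  Distance 4: (x=3, y=0), (x=5, y=0), (x=2, y=1), (x=7, y=2), (x=2, y=3), (x=8, y=3), (x=1, y=4), (x=7, y=4), (x=2, y=5), (x=3, y=6), (x=5, y=6), (x=4, y=7)
  Distance 5: (x=2, y=0), (x=6, y=0), (x=1, y=1), (x=7, y=1), (x=8, y=2), (x=1, y=3), (x=9, y=3), (x=8, y=4), (x=1, y=5), (x=7, y=5), (x=2, y=6), (x=6, y=6), (x=3, y=7), (x=5, y=7), (x=4, y=8)
  Distance 6: (x=7, y=0), (x=0, y=1), (x=8, y=1), (x=1, y=2), (x=9, y=2), (x=0, y=3), (x=10, y=3), (x=9, y=4), (x=0, y=5), (x=8, y=5), (x=7, y=6), (x=2, y=7), (x=6, y=7), (x=5, y=8)
  Distance 7: (x=0, y=0), (x=8, y=0), (x=9, y=1), (x=0, y=2), (x=10, y=2), (x=11, y=3), (x=10, y=4), (x=9, y=5), (x=0, y=6), (x=8, y=6), (x=1, y=7), (x=7, y=7), (x=2, y=8), (x=6, y=8)  <- goal reached here
One shortest path (7 moves): (x=4, y=3) -> (x=4, y=2) -> (x=3, y=2) -> (x=3, y=1) -> (x=2, y=1) -> (x=1, y=1) -> (x=0, y=1) -> (x=0, y=0)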